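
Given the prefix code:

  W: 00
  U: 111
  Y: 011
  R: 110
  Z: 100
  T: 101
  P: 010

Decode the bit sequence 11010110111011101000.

RTTRUPW

Read left to right; each codeword is recognised as soon as it completes (prefix code):
  110→R | 101→T | 101→T | 110→R | 111→U | 010→P | 00→W
Decoded message: RTTRUPW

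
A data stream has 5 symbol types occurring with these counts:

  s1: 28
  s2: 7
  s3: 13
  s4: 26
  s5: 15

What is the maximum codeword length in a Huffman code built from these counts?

3

Merge the two lowest-weight nodes at each step:
merge s2(7) and s3(13): 20
merge s5(15) and 20: 35
merge s4(26) and s1(28): 54
merge 35 and 54: 89
Maximum depth reached is 3.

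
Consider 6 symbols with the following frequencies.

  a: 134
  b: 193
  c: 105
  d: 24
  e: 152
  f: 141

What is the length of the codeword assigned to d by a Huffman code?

Build the tree from the bottom:
merge d(24) and c(105): 129
merge 129 and a(134): 263
merge f(141) and e(152): 293
merge b(193) and 263: 456
merge 293 and 456: 749
d sits 4 levels below the root, so its codeword is 4 bits.

4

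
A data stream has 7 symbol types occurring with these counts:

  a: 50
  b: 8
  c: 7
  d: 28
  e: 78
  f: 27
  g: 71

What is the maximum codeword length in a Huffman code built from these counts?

5

Merge the two lowest-weight nodes at each step:
merge c(7) and b(8): 15
merge 15 and f(27): 42
merge d(28) and 42: 70
merge a(50) and 70: 120
merge g(71) and e(78): 149
merge 120 and 149: 269
The rarest symbols sit at the bottom; the longest codeword is 5 bits.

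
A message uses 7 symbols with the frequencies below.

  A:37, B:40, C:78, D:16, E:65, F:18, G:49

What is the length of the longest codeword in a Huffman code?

4

Merge the two lowest-weight nodes at each step:
merge D(16) and F(18): 34
merge 34 and A(37): 71
merge B(40) and G(49): 89
merge E(65) and 71: 136
merge C(78) and 89: 167
merge 136 and 167: 303
Maximum depth reached is 4.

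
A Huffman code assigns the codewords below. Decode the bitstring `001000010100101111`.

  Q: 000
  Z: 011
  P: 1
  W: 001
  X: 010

WQXPWZPP

Read left to right; each codeword is recognised as soon as it completes (prefix code):
  001→W | 000→Q | 010→X | 1→P | 001→W | 011→Z | 1→P | 1→P
Decoded message: WQXPWZPP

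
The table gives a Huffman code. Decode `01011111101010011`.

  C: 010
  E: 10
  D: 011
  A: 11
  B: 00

CAAACED

Read left to right; each codeword is recognised as soon as it completes (prefix code):
  010→C | 11→A | 11→A | 11→A | 010→C | 10→E | 011→D
Decoded message: CAAACED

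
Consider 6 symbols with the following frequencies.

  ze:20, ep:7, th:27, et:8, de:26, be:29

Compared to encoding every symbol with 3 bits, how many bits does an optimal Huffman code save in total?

Fixed-length: 3 bits × 117 symbols = 351 bits.
Huffman merges:
ep(7) + et(8) → 15
15 + ze(20) → 35
de(26) + th(27) → 53
be(29) + 35 → 64
53 + 64 → 117
Huffman total = 15 + 35 + 53 + 64 + 117 = 284 bits.
Saving = 351 − 284 = 67 bits.

67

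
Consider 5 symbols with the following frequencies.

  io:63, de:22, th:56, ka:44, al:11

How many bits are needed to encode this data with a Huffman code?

425

Build the Huffman tree bottom-up:
merge al(11) and de(22): 33
merge 33 and ka(44): 77
merge th(56) and io(63): 119
merge 77 and 119: 196
Total encoded bits = sum of merged weights = 33 + 77 + 119 + 196 = 425.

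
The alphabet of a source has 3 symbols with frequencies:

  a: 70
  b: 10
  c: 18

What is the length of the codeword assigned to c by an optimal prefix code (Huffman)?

2

Repeatedly merge the two smallest:
merge b(10) and c(18): 28
merge 28 and a(70): 98
c sits 2 levels below the root, so its codeword is 2 bits.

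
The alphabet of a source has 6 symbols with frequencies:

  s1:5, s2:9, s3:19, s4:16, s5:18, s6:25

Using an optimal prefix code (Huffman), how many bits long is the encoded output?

Build the Huffman tree bottom-up:
merge s1(5) and s2(9): 14
merge 14 and s4(16): 30
merge s5(18) and s3(19): 37
merge s6(25) and 30: 55
merge 37 and 55: 92
Each symbol's bit-cost is frequency × depth; summing gives 228 bits (equivalently 14 + 30 + 37 + 55 + 92).

228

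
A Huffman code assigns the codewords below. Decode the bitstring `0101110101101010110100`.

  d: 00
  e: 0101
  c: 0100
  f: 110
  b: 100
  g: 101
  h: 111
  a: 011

efggegd

Read left to right; each codeword is recognised as soon as it completes (prefix code):
  0101→e | 110→f | 101→g | 101→g | 0101→e | 101→g | 00→d
Decoded message: efggegd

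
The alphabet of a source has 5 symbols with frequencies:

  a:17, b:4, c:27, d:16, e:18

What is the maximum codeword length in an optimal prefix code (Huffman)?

3

Merge the two lowest-weight nodes at each step:
merge b(4) and d(16): 20
merge a(17) and e(18): 35
merge 20 and c(27): 47
merge 35 and 47: 82
The rarest symbols sit at the bottom; the longest codeword is 3 bits.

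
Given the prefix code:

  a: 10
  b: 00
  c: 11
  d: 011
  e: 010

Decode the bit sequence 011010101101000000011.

Read left to right; each codeword is recognised as soon as it completes (prefix code):
  011→d | 010→e | 10→a | 11→c | 010→e | 00→b | 00→b | 00→b | 11→c
Decoded message: deacebbbc

deacebbbc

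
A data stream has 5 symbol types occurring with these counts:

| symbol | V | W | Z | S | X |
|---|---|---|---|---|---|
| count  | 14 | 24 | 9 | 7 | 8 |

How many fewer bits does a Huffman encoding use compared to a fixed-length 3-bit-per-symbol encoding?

Fixed-length: 3 bits × 62 symbols = 186 bits.
Huffman merges:
merge S(7) and X(8): 15
merge Z(9) and V(14): 23
merge 15 and 23: 38
merge W(24) and 38: 62
Huffman total = 15 + 23 + 38 + 62 = 138 bits.
Saving = 186 − 138 = 48 bits.

48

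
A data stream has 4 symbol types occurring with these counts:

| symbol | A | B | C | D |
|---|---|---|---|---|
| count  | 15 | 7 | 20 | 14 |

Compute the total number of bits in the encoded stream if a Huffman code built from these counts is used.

Merge the two smallest weights repeatedly:
combine B(7), D(14) → 21
combine A(15), C(20) → 35
combine 21, 35 → 56
The encoded length is the sum of every internal node's weight: 21 + 35 + 56 = 112 bits.

112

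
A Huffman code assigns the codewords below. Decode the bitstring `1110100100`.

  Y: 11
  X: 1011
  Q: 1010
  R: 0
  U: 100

Read left to right; each codeword is recognised as soon as it completes (prefix code):
  11→Y | 1010→Q | 0→R | 100→U
Decoded message: YQRU

YQRU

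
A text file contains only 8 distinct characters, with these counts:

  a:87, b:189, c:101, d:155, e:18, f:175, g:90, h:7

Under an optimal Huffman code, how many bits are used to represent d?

3

Repeatedly merge the two smallest:
combine h(7), e(18) → 25
combine 25, a(87) → 112
combine g(90), c(101) → 191
combine 112, d(155) → 267
combine f(175), b(189) → 364
combine 191, 267 → 458
combine 364, 458 → 822
d sits 3 levels below the root, so its codeword is 3 bits.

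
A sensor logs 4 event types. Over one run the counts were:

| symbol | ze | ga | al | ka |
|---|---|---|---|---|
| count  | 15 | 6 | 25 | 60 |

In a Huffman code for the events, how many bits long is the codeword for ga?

Huffman merges, smallest pair first:
merge ga(6) and ze(15): 21
merge 21 and al(25): 46
merge 46 and ka(60): 106
The subtree containing ga is merged 3 times, so code length = 3.

3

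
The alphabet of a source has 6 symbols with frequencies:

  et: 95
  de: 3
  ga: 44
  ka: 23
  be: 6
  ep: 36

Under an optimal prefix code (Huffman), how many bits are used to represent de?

5

Huffman merges, smallest pair first:
merge de(3) and be(6): 9
merge 9 and ka(23): 32
merge 32 and ep(36): 68
merge ga(44) and 68: 112
merge et(95) and 112: 207
de's leaf is at depth 5, giving a 5-bit codeword.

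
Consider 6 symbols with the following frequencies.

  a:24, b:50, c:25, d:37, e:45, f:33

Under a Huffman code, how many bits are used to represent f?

3

Huffman merges, smallest pair first:
a(24) + c(25) → 49
f(33) + d(37) → 70
e(45) + 49 → 94
b(50) + 70 → 120
94 + 120 → 214
f's leaf is at depth 3, giving a 3-bit codeword.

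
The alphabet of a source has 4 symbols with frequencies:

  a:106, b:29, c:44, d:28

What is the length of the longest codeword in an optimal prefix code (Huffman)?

Merge the two lowest-weight nodes at each step:
merge d(28) and b(29): 57
merge c(44) and 57: 101
merge 101 and a(106): 207
Maximum depth reached is 3.

3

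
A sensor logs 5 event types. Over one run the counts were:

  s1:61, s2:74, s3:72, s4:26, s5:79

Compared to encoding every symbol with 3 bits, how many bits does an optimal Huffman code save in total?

Fixed-length: 3 bits × 312 symbols = 936 bits.
Huffman merges:
merge s4(26) and s1(61): 87
merge s3(72) and s2(74): 146
merge s5(79) and 87: 166
merge 146 and 166: 312
Huffman total = 87 + 146 + 166 + 312 = 711 bits.
Saving = 936 − 711 = 225 bits.

225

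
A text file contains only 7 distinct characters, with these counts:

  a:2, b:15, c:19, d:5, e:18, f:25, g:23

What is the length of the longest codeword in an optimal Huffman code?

4

Merge the two lowest-weight nodes at each step:
a(2) + d(5) → 7
7 + b(15) → 22
e(18) + c(19) → 37
22 + g(23) → 45
f(25) + 37 → 62
45 + 62 → 107
The first pair merged (a, d) ends up deepest, at depth 4.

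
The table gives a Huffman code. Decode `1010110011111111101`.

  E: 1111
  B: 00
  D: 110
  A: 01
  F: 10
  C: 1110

Read left to right; each codeword is recognised as soon as it completes (prefix code):
  10→F | 10→F | 110→D | 01→A | 1111→E | 1111→E | 01→A
Decoded message: FFDAEEA

FFDAEEA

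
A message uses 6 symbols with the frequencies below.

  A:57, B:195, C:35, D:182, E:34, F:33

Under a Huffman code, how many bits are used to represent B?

1

Repeatedly merge the two smallest:
F(33) + E(34) → 67
C(35) + A(57) → 92
67 + 92 → 159
159 + D(182) → 341
B(195) + 341 → 536
B sits one level below the root: a 1-bit codeword.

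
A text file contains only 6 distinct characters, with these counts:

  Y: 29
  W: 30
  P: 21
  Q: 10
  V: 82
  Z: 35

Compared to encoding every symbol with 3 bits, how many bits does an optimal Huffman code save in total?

133

Fixed-length: 3 bits × 207 symbols = 621 bits.
Huffman merges:
Q(10) + P(21) → 31
Y(29) + W(30) → 59
31 + Z(35) → 66
59 + 66 → 125
V(82) + 125 → 207
Huffman total = 31 + 59 + 66 + 125 + 207 = 488 bits.
Saving = 621 − 488 = 133 bits.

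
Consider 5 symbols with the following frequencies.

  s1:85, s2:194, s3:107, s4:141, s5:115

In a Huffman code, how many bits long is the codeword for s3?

Repeatedly merge the two smallest:
combine s1(85), s3(107) → 192
combine s5(115), s4(141) → 256
combine 192, s2(194) → 386
combine 256, 386 → 642
The subtree containing s3 is merged 3 times, so code length = 3.

3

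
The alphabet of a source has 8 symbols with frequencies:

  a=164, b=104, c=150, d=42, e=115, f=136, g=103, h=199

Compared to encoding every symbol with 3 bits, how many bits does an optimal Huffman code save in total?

Fixed-length: 3 bits × 1013 symbols = 3039 bits.
Huffman merges:
merge d(42) and g(103): 145
merge b(104) and e(115): 219
merge f(136) and 145: 281
merge c(150) and a(164): 314
merge h(199) and 219: 418
merge 281 and 314: 595
merge 418 and 595: 1013
Huffman total = 145 + 219 + 281 + 314 + 418 + 595 + 1013 = 2985 bits.
Saving = 3039 − 2985 = 54 bits.

54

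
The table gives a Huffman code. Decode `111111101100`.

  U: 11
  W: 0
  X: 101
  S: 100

UUUXS

Read left to right; each codeword is recognised as soon as it completes (prefix code):
  11→U | 11→U | 11→U | 101→X | 100→S
Decoded message: UUUXS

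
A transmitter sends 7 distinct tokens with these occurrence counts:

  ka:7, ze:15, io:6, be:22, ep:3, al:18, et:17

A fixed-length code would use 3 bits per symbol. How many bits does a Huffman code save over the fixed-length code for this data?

32

Fixed-length: 3 bits × 88 symbols = 264 bits.
Huffman merges:
merge ep(3) and io(6): 9
merge ka(7) and 9: 16
merge ze(15) and 16: 31
merge et(17) and al(18): 35
merge be(22) and 31: 53
merge 35 and 53: 88
Huffman total = 9 + 16 + 31 + 35 + 53 + 88 = 232 bits.
Saving = 264 − 232 = 32 bits.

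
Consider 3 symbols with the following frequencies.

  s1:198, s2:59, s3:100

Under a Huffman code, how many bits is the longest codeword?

Merge the two lowest-weight nodes at each step:
s2(59) + s3(100) → 159
159 + s1(198) → 357
Maximum depth reached is 2.

2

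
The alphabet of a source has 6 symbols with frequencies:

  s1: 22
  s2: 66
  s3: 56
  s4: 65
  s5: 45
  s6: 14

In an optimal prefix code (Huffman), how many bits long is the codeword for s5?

3

Huffman merges, smallest pair first:
s6(14) + s1(22) → 36
36 + s5(45) → 81
s3(56) + s4(65) → 121
s2(66) + 81 → 147
121 + 147 → 268
s5's leaf is at depth 3, giving a 3-bit codeword.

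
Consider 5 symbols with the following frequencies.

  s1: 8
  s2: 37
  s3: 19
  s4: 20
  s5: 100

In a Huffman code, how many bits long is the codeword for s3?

Repeatedly merge the two smallest:
s1(8) + s3(19) → 27
s4(20) + 27 → 47
s2(37) + 47 → 84
84 + s5(100) → 184
s3 sits 4 levels below the root, so its codeword is 4 bits.

4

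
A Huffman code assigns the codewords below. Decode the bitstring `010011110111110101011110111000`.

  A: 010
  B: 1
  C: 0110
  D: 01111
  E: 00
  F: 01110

ADDBABDFE

Read left to right; each codeword is recognised as soon as it completes (prefix code):
  010→A | 01111→D | 01111→D | 1→B | 010→A | 1→B | 01111→D | 01110→F | 00→E
Decoded message: ADDBABDFE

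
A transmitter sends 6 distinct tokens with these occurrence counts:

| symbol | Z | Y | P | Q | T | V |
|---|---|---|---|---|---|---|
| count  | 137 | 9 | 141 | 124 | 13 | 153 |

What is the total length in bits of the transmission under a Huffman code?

1322

Greedily combine the two least-frequent nodes:
Y(9) + T(13) → 22
22 + Q(124) → 146
Z(137) + P(141) → 278
146 + V(153) → 299
278 + 299 → 577
The encoded length is the sum of every internal node's weight: 22 + 146 + 278 + 299 + 577 = 1322 bits.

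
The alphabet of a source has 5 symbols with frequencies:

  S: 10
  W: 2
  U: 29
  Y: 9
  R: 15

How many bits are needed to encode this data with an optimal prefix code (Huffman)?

133

Greedily combine the two least-frequent nodes:
W(2) + Y(9) → 11
S(10) + 11 → 21
R(15) + 21 → 36
U(29) + 36 → 65
Each symbol's bit-cost is frequency × depth; summing gives 133 bits (equivalently 11 + 21 + 36 + 65).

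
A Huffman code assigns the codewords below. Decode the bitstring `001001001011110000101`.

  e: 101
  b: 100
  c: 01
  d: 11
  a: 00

abbedbae

Read left to right; each codeword is recognised as soon as it completes (prefix code):
  00→a | 100→b | 100→b | 101→e | 11→d | 100→b | 00→a | 101→e
Decoded message: abbedbae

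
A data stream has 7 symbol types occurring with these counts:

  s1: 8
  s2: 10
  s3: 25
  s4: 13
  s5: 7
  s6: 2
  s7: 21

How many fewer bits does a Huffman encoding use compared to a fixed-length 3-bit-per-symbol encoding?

Fixed-length: 3 bits × 86 symbols = 258 bits.
Huffman merges:
merge s6(2) and s5(7): 9
merge s1(8) and 9: 17
merge s2(10) and s4(13): 23
merge 17 and s7(21): 38
merge 23 and s3(25): 48
merge 38 and 48: 86
Huffman total = 9 + 17 + 23 + 38 + 48 + 86 = 221 bits.
Saving = 258 − 221 = 37 bits.

37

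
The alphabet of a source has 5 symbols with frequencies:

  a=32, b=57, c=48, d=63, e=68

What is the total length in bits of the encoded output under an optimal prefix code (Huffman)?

616

Merge the two smallest weights repeatedly:
combine a(32), c(48) → 80
combine b(57), d(63) → 120
combine e(68), 80 → 148
combine 120, 148 → 268
Each symbol's bit-cost is frequency × depth; summing gives 616 bits (equivalently 80 + 120 + 148 + 268).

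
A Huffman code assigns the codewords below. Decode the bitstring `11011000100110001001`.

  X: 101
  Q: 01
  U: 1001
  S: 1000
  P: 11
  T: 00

PQSUSU

Read left to right; each codeword is recognised as soon as it completes (prefix code):
  11→P | 01→Q | 1000→S | 1001→U | 1000→S | 1001→U
Decoded message: PQSUSU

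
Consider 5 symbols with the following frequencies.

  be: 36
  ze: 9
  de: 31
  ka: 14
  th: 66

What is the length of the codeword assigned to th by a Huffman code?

1

Repeatedly merge the two smallest:
combine ze(9), ka(14) → 23
combine 23, de(31) → 54
combine be(36), 54 → 90
combine th(66), 90 → 156
th is merged only at the final step, so code length = 1.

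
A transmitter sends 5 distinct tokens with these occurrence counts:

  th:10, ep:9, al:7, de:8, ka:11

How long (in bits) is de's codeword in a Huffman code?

3

Repeatedly merge the two smallest:
al(7) + de(8) → 15
ep(9) + th(10) → 19
ka(11) + 15 → 26
19 + 26 → 45
de's leaf is at depth 3, giving a 3-bit codeword.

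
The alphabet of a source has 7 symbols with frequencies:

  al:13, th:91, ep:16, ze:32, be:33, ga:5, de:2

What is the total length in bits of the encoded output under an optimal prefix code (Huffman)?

421

Greedily combine the two least-frequent nodes:
de(2) + ga(5) → 7
7 + al(13) → 20
ep(16) + 20 → 36
ze(32) + be(33) → 65
36 + 65 → 101
th(91) + 101 → 192
Total encoded bits = sum of merged weights = 7 + 20 + 36 + 65 + 101 + 192 = 421.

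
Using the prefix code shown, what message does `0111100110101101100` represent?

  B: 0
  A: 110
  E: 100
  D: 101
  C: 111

BCEADDE

Read left to right; each codeword is recognised as soon as it completes (prefix code):
  0→B | 111→C | 100→E | 110→A | 101→D | 101→D | 100→E
Decoded message: BCEADDE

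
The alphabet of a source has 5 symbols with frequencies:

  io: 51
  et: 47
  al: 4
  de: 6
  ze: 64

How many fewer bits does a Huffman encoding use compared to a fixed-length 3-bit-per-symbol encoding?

169

Fixed-length: 3 bits × 172 symbols = 516 bits.
Huffman merges:
combine al(4), de(6) → 10
combine 10, et(47) → 57
combine io(51), 57 → 108
combine ze(64), 108 → 172
Huffman total = 10 + 57 + 108 + 172 = 347 bits.
Saving = 516 − 347 = 169 bits.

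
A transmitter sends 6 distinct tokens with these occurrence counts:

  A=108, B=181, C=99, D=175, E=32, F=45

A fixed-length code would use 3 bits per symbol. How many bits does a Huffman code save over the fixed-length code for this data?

387

Fixed-length: 3 bits × 640 symbols = 1920 bits.
Huffman merges:
E(32) + F(45) → 77
77 + C(99) → 176
A(108) + D(175) → 283
176 + B(181) → 357
283 + 357 → 640
Huffman total = 77 + 176 + 283 + 357 + 640 = 1533 bits.
Saving = 1920 − 1533 = 387 bits.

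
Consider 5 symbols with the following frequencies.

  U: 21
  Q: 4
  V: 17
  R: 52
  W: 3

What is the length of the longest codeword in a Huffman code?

4

Merge the two lowest-weight nodes at each step:
merge W(3) and Q(4): 7
merge 7 and V(17): 24
merge U(21) and 24: 45
merge 45 and R(52): 97
Maximum depth reached is 4.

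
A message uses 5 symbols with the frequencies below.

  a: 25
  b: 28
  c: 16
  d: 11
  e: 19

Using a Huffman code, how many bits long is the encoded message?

225

Build the Huffman tree bottom-up:
d(11) + c(16) → 27
e(19) + a(25) → 44
27 + b(28) → 55
44 + 55 → 99
Each symbol's bit-cost is frequency × depth; summing gives 225 bits (equivalently 27 + 44 + 55 + 99).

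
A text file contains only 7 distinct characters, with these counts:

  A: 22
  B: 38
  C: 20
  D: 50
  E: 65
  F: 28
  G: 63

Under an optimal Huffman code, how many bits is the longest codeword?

Merge the two lowest-weight nodes at each step:
combine C(20), A(22) → 42
combine F(28), B(38) → 66
combine 42, D(50) → 92
combine G(63), E(65) → 128
combine 66, 92 → 158
combine 128, 158 → 286
The rarest symbols sit at the bottom; the longest codeword is 4 bits.

4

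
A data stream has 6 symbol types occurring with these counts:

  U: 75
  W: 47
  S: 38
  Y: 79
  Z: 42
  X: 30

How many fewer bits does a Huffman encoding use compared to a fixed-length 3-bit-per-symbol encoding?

Fixed-length: 3 bits × 311 symbols = 933 bits.
Huffman merges:
combine X(30), S(38) → 68
combine Z(42), W(47) → 89
combine 68, U(75) → 143
combine Y(79), 89 → 168
combine 143, 168 → 311
Huffman total = 68 + 89 + 143 + 168 + 311 = 779 bits.
Saving = 933 − 779 = 154 bits.

154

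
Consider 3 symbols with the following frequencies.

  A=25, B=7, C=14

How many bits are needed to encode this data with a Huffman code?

Build the Huffman tree bottom-up:
merge B(7) and C(14): 21
merge 21 and A(25): 46
Total encoded bits = sum of merged weights = 21 + 46 = 67.

67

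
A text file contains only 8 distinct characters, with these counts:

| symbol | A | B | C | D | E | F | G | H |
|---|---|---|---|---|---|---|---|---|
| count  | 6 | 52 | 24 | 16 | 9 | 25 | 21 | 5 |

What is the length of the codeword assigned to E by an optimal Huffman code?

Huffman merges, smallest pair first:
H(5) + A(6) → 11
E(9) + 11 → 20
D(16) + 20 → 36
G(21) + C(24) → 45
F(25) + 36 → 61
45 + B(52) → 97
61 + 97 → 158
The subtree containing E is merged 4 times, so code length = 4.

4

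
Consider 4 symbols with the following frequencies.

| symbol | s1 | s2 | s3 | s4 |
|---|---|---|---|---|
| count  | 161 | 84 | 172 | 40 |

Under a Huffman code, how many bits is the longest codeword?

Merge the two lowest-weight nodes at each step:
merge s4(40) and s2(84): 124
merge 124 and s1(161): 285
merge s3(172) and 285: 457
The rarest symbols sit at the bottom; the longest codeword is 3 bits.

3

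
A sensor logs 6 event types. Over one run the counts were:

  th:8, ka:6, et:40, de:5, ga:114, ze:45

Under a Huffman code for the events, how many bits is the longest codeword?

Merge the two lowest-weight nodes at each step:
de(5) + ka(6) → 11
th(8) + 11 → 19
19 + et(40) → 59
ze(45) + 59 → 104
104 + ga(114) → 218
The first pair merged (de, ka) ends up deepest, at depth 5.

5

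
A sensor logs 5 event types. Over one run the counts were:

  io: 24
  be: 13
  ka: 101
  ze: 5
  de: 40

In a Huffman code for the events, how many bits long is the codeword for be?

Huffman merges, smallest pair first:
merge ze(5) and be(13): 18
merge 18 and io(24): 42
merge de(40) and 42: 82
merge 82 and ka(101): 183
be's leaf is at depth 4, giving a 4-bit codeword.

4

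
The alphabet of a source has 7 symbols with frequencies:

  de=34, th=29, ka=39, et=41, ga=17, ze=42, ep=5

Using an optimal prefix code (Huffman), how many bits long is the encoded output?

Greedily combine the two least-frequent nodes:
combine ep(5), ga(17) → 22
combine 22, th(29) → 51
combine de(34), ka(39) → 73
combine et(41), ze(42) → 83
combine 51, 73 → 124
combine 83, 124 → 207
The encoded length is the sum of every internal node's weight: 22 + 51 + 73 + 83 + 124 + 207 = 560 bits.

560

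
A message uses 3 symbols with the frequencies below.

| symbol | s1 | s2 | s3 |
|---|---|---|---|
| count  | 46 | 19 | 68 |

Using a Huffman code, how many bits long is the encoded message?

Build the Huffman tree bottom-up:
merge s2(19) and s1(46): 65
merge 65 and s3(68): 133
The encoded length is the sum of every internal node's weight: 65 + 133 = 198 bits.

198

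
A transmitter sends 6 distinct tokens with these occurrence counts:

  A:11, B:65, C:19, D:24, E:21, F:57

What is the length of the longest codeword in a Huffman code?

Merge the two lowest-weight nodes at each step:
combine A(11), C(19) → 30
combine E(21), D(24) → 45
combine 30, 45 → 75
combine F(57), B(65) → 122
combine 75, 122 → 197
The first pair merged (A, C) ends up deepest, at depth 3.

3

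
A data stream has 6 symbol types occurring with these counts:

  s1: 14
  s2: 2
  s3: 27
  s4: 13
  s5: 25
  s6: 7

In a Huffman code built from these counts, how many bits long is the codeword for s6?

Huffman merges, smallest pair first:
combine s2(2), s6(7) → 9
combine 9, s4(13) → 22
combine s1(14), 22 → 36
combine s5(25), s3(27) → 52
combine 36, 52 → 88
s6's leaf is at depth 4, giving a 4-bit codeword.

4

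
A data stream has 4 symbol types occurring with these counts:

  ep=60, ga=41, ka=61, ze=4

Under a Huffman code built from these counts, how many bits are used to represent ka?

1

Huffman merges, smallest pair first:
ze(4) + ga(41) → 45
45 + ep(60) → 105
ka(61) + 105 → 166
ka sits one level below the root: a 1-bit codeword.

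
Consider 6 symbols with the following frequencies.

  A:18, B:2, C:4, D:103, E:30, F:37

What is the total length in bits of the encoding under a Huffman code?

369

Build the Huffman tree bottom-up:
combine B(2), C(4) → 6
combine 6, A(18) → 24
combine 24, E(30) → 54
combine F(37), 54 → 91
combine 91, D(103) → 194
The encoded length is the sum of every internal node's weight: 6 + 24 + 54 + 91 + 194 = 369 bits.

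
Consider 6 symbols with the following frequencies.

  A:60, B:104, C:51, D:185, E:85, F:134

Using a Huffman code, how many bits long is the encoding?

1538

Merge the two smallest weights repeatedly:
combine C(51), A(60) → 111
combine E(85), B(104) → 189
combine 111, F(134) → 245
combine D(185), 189 → 374
combine 245, 374 → 619
The encoded length is the sum of every internal node's weight: 111 + 189 + 245 + 374 + 619 = 1538 bits.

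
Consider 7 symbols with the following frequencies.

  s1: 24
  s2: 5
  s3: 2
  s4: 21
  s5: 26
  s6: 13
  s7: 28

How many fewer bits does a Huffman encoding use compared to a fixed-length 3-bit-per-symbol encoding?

51

Fixed-length: 3 bits × 119 symbols = 357 bits.
Huffman merges:
s3(2) + s2(5) → 7
7 + s6(13) → 20
20 + s4(21) → 41
s1(24) + s5(26) → 50
s7(28) + 41 → 69
50 + 69 → 119
Huffman total = 7 + 20 + 41 + 50 + 69 + 119 = 306 bits.
Saving = 357 − 306 = 51 bits.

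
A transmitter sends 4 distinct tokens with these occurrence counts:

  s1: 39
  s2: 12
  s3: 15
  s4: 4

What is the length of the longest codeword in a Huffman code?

Merge the two lowest-weight nodes at each step:
merge s4(4) and s2(12): 16
merge s3(15) and 16: 31
merge 31 and s1(39): 70
Maximum depth reached is 3.

3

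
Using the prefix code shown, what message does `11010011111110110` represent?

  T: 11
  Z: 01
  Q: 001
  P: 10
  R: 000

TZQTTTZP

Read left to right; each codeword is recognised as soon as it completes (prefix code):
  11→T | 01→Z | 001→Q | 11→T | 11→T | 11→T | 01→Z | 10→P
Decoded message: TZQTTTZP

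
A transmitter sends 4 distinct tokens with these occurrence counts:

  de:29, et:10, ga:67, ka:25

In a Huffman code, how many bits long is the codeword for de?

2

Repeatedly merge the two smallest:
et(10) + ka(25) → 35
de(29) + 35 → 64
64 + ga(67) → 131
The subtree containing de is merged 2 times, so code length = 2.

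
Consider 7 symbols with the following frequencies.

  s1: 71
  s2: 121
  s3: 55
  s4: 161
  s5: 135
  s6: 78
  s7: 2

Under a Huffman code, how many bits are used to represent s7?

Build the tree from the bottom:
combine s7(2), s3(55) → 57
combine 57, s1(71) → 128
combine s6(78), s2(121) → 199
combine 128, s5(135) → 263
combine s4(161), 199 → 360
combine 263, 360 → 623
s7's leaf is at depth 4, giving a 4-bit codeword.

4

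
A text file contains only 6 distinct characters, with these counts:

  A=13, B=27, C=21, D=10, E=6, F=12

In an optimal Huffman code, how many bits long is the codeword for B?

Build the tree from the bottom:
E(6) + D(10) → 16
F(12) + A(13) → 25
16 + C(21) → 37
25 + B(27) → 52
37 + 52 → 89
B sits 2 levels below the root, so its codeword is 2 bits.

2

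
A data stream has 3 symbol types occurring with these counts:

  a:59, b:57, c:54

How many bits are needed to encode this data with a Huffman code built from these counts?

281

Merge the two smallest weights repeatedly:
c(54) + b(57) → 111
a(59) + 111 → 170
Each symbol's bit-cost is frequency × depth; summing gives 281 bits (equivalently 111 + 170).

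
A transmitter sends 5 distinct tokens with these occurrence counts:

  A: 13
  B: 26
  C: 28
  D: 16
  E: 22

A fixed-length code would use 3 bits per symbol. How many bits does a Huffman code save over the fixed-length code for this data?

Fixed-length: 3 bits × 105 symbols = 315 bits.
Huffman merges:
A(13) + D(16) → 29
E(22) + B(26) → 48
C(28) + 29 → 57
48 + 57 → 105
Huffman total = 29 + 48 + 57 + 105 = 239 bits.
Saving = 315 − 239 = 76 bits.

76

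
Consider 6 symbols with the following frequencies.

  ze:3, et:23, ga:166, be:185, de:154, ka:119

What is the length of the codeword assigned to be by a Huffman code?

Huffman merges, smallest pair first:
merge ze(3) and et(23): 26
merge 26 and ka(119): 145
merge 145 and de(154): 299
merge ga(166) and be(185): 351
merge 299 and 351: 650
be sits 2 levels below the root, so its codeword is 2 bits.

2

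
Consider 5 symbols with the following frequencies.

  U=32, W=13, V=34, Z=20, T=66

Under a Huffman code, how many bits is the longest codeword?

Merge the two lowest-weight nodes at each step:
combine W(13), Z(20) → 33
combine U(32), 33 → 65
combine V(34), 65 → 99
combine T(66), 99 → 165
The first pair merged (W, Z) ends up deepest, at depth 4.

4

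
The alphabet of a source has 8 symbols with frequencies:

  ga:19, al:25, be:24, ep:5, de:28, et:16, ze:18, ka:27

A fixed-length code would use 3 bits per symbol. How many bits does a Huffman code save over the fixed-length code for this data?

7

Fixed-length: 3 bits × 162 symbols = 486 bits.
Huffman merges:
combine ep(5), et(16) → 21
combine ze(18), ga(19) → 37
combine 21, be(24) → 45
combine al(25), ka(27) → 52
combine de(28), 37 → 65
combine 45, 52 → 97
combine 65, 97 → 162
Huffman total = 21 + 37 + 45 + 52 + 65 + 97 + 162 = 479 bits.
Saving = 486 − 479 = 7 bits.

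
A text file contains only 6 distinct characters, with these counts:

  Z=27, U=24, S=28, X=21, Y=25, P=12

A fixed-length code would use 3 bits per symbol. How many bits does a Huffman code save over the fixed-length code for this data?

Fixed-length: 3 bits × 137 symbols = 411 bits.
Huffman merges:
merge P(12) and X(21): 33
merge U(24) and Y(25): 49
merge Z(27) and S(28): 55
merge 33 and 49: 82
merge 55 and 82: 137
Huffman total = 33 + 49 + 55 + 82 + 137 = 356 bits.
Saving = 411 − 356 = 55 bits.

55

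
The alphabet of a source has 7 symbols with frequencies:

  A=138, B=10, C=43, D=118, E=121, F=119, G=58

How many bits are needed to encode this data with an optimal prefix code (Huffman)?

1607

Merge the two smallest weights repeatedly:
merge B(10) and C(43): 53
merge 53 and G(58): 111
merge 111 and D(118): 229
merge F(119) and E(121): 240
merge A(138) and 229: 367
merge 240 and 367: 607
Total encoded bits = sum of merged weights = 53 + 111 + 229 + 240 + 367 + 607 = 1607.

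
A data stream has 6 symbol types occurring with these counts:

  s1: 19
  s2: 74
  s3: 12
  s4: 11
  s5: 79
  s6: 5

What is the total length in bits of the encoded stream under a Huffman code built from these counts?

412

Greedily combine the two least-frequent nodes:
s6(5) + s4(11) → 16
s3(12) + 16 → 28
s1(19) + 28 → 47
47 + s2(74) → 121
s5(79) + 121 → 200
The encoded length is the sum of every internal node's weight: 16 + 28 + 47 + 121 + 200 = 412 bits.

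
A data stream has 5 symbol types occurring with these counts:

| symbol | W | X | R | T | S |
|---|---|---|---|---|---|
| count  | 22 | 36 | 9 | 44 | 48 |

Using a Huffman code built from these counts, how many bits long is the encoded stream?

Merge the two smallest weights repeatedly:
merge R(9) and W(22): 31
merge 31 and X(36): 67
merge T(44) and S(48): 92
merge 67 and 92: 159
The encoded length is the sum of every internal node's weight: 31 + 67 + 92 + 159 = 349 bits.

349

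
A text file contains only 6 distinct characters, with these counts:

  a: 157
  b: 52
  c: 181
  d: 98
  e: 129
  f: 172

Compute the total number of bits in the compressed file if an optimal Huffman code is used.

2007

Build the Huffman tree bottom-up:
combine b(52), d(98) → 150
combine e(129), 150 → 279
combine a(157), f(172) → 329
combine c(181), 279 → 460
combine 329, 460 → 789
The encoded length is the sum of every internal node's weight: 150 + 279 + 329 + 460 + 789 = 2007 bits.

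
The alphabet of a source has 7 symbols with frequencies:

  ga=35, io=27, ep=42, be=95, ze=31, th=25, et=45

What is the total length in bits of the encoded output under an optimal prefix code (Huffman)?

805

Greedily combine the two least-frequent nodes:
combine th(25), io(27) → 52
combine ze(31), ga(35) → 66
combine ep(42), et(45) → 87
combine 52, 66 → 118
combine 87, be(95) → 182
combine 118, 182 → 300
Each symbol's bit-cost is frequency × depth; summing gives 805 bits (equivalently 52 + 66 + 87 + 118 + 182 + 300).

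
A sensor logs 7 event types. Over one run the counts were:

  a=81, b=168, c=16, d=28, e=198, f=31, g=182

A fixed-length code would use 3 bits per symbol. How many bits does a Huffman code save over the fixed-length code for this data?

Fixed-length: 3 bits × 704 symbols = 2112 bits.
Huffman merges:
merge c(16) and d(28): 44
merge f(31) and 44: 75
merge 75 and a(81): 156
merge 156 and b(168): 324
merge g(182) and e(198): 380
merge 324 and 380: 704
Huffman total = 44 + 75 + 156 + 324 + 380 + 704 = 1683 bits.
Saving = 2112 − 1683 = 429 bits.

429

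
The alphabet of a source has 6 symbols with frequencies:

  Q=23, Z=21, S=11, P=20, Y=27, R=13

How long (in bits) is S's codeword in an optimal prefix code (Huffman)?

3

Build the tree from the bottom:
S(11) + R(13) → 24
P(20) + Z(21) → 41
Q(23) + 24 → 47
Y(27) + 41 → 68
47 + 68 → 115
S's leaf is at depth 3, giving a 3-bit codeword.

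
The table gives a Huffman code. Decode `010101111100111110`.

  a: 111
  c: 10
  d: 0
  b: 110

Read left to right; each codeword is recognised as soon as it completes (prefix code):
  0→d | 10→c | 10→c | 111→a | 110→b | 0→d | 111→a | 110→b
Decoded message: dccabdab

dccabdab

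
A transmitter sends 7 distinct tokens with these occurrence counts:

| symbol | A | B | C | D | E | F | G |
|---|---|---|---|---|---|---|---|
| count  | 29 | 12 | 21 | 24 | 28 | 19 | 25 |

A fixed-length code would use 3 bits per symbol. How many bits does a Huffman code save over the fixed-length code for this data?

29

Fixed-length: 3 bits × 158 symbols = 474 bits.
Huffman merges:
B(12) + F(19) → 31
C(21) + D(24) → 45
G(25) + E(28) → 53
A(29) + 31 → 60
45 + 53 → 98
60 + 98 → 158
Huffman total = 31 + 45 + 53 + 60 + 98 + 158 = 445 bits.
Saving = 474 − 445 = 29 bits.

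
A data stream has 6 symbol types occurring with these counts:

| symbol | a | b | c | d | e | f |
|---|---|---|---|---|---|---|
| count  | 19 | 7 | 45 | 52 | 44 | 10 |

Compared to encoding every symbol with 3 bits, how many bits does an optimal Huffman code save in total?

124

Fixed-length: 3 bits × 177 symbols = 531 bits.
Huffman merges:
merge b(7) and f(10): 17
merge 17 and a(19): 36
merge 36 and e(44): 80
merge c(45) and d(52): 97
merge 80 and 97: 177
Huffman total = 17 + 36 + 80 + 97 + 177 = 407 bits.
Saving = 531 − 407 = 124 bits.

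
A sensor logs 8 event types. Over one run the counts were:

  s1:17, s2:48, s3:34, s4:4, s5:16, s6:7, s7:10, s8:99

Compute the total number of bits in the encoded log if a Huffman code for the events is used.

572

Merge the two smallest weights repeatedly:
combine s4(4), s6(7) → 11
combine s7(10), 11 → 21
combine s5(16), s1(17) → 33
combine 21, 33 → 54
combine s3(34), s2(48) → 82
combine 54, 82 → 136
combine s8(99), 136 → 235
Each symbol's bit-cost is frequency × depth; summing gives 572 bits (equivalently 11 + 21 + 33 + 54 + 82 + 136 + 235).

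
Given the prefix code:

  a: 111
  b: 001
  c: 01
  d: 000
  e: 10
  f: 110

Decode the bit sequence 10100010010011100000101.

Read left to right; each codeword is recognised as soon as it completes (prefix code):
  10→e | 10→e | 001→b | 001→b | 001→b | 110→f | 000→d | 01→c | 01→c
Decoded message: eebbbfdcc

eebbbfdcc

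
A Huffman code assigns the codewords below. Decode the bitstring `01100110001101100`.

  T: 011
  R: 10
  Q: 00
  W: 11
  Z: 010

TQWQTTQ

Read left to right; each codeword is recognised as soon as it completes (prefix code):
  011→T | 00→Q | 11→W | 00→Q | 011→T | 011→T | 00→Q
Decoded message: TQWQTTQ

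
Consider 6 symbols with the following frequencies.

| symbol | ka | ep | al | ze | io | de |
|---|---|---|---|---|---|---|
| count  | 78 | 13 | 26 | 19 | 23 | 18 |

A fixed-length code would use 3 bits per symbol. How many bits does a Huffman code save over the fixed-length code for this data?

Fixed-length: 3 bits × 177 symbols = 531 bits.
Huffman merges:
combine ep(13), de(18) → 31
combine ze(19), io(23) → 42
combine al(26), 31 → 57
combine 42, 57 → 99
combine ka(78), 99 → 177
Huffman total = 31 + 42 + 57 + 99 + 177 = 406 bits.
Saving = 531 − 406 = 125 bits.

125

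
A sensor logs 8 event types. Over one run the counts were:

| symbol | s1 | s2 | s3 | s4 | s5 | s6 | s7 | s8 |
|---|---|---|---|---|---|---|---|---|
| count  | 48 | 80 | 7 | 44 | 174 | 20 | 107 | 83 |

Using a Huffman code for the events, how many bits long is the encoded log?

Greedily combine the two least-frequent nodes:
merge s3(7) and s6(20): 27
merge 27 and s4(44): 71
merge s1(48) and 71: 119
merge s2(80) and s8(83): 163
merge s7(107) and 119: 226
merge 163 and s5(174): 337
merge 226 and 337: 563
Total encoded bits = sum of merged weights = 27 + 71 + 119 + 163 + 226 + 337 + 563 = 1506.

1506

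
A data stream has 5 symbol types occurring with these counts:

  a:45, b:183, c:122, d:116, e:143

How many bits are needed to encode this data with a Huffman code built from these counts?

1379

Greedily combine the two least-frequent nodes:
combine a(45), d(116) → 161
combine c(122), e(143) → 265
combine 161, b(183) → 344
combine 265, 344 → 609
The encoded length is the sum of every internal node's weight: 161 + 265 + 344 + 609 = 1379 bits.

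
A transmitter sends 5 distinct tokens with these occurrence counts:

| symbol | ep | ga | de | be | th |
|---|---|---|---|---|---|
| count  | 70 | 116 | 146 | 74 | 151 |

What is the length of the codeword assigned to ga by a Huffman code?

Huffman merges, smallest pair first:
ep(70) + be(74) → 144
ga(116) + 144 → 260
de(146) + th(151) → 297
260 + 297 → 557
ga's leaf is at depth 2, giving a 2-bit codeword.

2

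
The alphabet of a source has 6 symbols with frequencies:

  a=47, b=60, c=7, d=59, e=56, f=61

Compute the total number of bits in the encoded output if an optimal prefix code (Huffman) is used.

744

Greedily combine the two least-frequent nodes:
merge c(7) and a(47): 54
merge 54 and e(56): 110
merge d(59) and b(60): 119
merge f(61) and 110: 171
merge 119 and 171: 290
Each symbol's bit-cost is frequency × depth; summing gives 744 bits (equivalently 54 + 110 + 119 + 171 + 290).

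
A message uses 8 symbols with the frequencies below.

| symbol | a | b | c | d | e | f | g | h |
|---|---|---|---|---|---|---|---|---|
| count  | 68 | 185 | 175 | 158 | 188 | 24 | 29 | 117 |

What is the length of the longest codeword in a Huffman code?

Merge the two lowest-weight nodes at each step:
merge f(24) and g(29): 53
merge 53 and a(68): 121
merge h(117) and 121: 238
merge d(158) and c(175): 333
merge b(185) and e(188): 373
merge 238 and 333: 571
merge 373 and 571: 944
The first pair merged (f, g) ends up deepest, at depth 5.

5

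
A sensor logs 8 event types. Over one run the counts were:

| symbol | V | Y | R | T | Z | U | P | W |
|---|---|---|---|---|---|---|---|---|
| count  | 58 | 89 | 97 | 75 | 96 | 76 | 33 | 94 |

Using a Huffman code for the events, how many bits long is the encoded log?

Build the Huffman tree bottom-up:
combine P(33), V(58) → 91
combine T(75), U(76) → 151
combine Y(89), 91 → 180
combine W(94), Z(96) → 190
combine R(97), 151 → 248
combine 180, 190 → 370
combine 248, 370 → 618
Total encoded bits = sum of merged weights = 91 + 151 + 180 + 190 + 248 + 370 + 618 = 1848.

1848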